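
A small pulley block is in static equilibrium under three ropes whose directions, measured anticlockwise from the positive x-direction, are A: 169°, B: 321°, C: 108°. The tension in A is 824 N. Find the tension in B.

Resolve: ΣF_x = 824 cos 169° + T_B cos 321° + T_C cos 108° = 0.
        ΣF_y = 824 sin 169° + T_B sin 321° + T_C sin 108° = 0.
The known terms sum to (-808.9, 157.2) N, so 0.7771 T_B − 0.3090 T_C = 808.9 and -0.6293 T_B + 0.9511 T_C = -157.2.
Solving simultaneously: T_B = 1323 N, T_C = 710.3 N.

T_B ≈ 1320 N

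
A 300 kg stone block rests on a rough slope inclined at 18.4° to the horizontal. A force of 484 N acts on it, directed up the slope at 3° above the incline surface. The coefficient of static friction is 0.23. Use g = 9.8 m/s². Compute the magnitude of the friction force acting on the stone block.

Axes along / perpendicular to the incline. W sin 18.4° = 928 N down-slope; W cos 18.4° = 2790 N into the surface.
Perpendicular: N = W cos 18.4° − P sin 3° = 2790 − 25.33 = 2764 N.
Along incline: P cos 3° + f = W sin 18.4° (friction acts up-slope) → f = 928 − 483.3 = 444.7 N.
|f| = 444.7 N ≤ μN = 635.8 N, so the stone block is indeed static.

f ≈ 445 N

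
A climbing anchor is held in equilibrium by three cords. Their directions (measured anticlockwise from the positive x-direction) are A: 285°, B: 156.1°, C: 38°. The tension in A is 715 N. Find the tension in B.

T_B ≈ 746 N

Resolve: ΣF_x = 715 cos 285° + T_B cos 156.1° + T_C cos 38° = 0.
        ΣF_y = 715 sin 285° + T_B sin 156.1° + T_C sin 38° = 0.
The known terms sum to (185.1, -690.6) N, so -0.9143 T_B + 0.7880 T_C = -185.1 and 0.4051 T_B + 0.6157 T_C = 690.6.
Solving simultaneously: T_B = 746.1 N, T_C = 630.8 N.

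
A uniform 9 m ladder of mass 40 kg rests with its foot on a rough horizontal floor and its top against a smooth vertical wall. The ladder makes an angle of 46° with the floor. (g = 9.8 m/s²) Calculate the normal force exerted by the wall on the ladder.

N_wall ≈ 189 N

Torques about the foot: N_wall · 9 sin 46° = 40×9.8×4.5 cos 46° → N_wall = 189.27 N.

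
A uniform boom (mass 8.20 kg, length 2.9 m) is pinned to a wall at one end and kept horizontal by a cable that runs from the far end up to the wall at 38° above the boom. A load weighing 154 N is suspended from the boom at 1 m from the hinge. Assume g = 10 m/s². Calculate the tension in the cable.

Take torques about the hinge: T sin 38° · 2.9 = 8.20×10×1.45 + 154×1 = 272.9 N·m.
So T = 272.9 / (0.6157 × 2.9) = 152.85 N.

T ≈ 153 N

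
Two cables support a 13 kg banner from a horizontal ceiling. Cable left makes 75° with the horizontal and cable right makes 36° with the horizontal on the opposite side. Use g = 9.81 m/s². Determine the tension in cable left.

T_left ≈ 111 N

Weight W = 13 × 9.81 = 127.5 N acts straight down.
Horizontal: T_left cos 75° = T_right cos 36°  →  T_right = 0.3199 T_left.
Vertical: T_left sin 75° + T_right sin 36° = 127.5.
Substituting the horizontal relation into the vertical equation gives 1.154 T_left = 127.5, so T_left = 110.5 N.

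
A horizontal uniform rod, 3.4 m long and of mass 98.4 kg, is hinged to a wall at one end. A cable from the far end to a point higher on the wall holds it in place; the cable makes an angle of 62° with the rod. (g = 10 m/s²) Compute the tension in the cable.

Take torques about the hinge: T sin 62° · 3.4 = 98.4×10×1.7 = 1672.8 N·m.
So T = 1672.8 / (0.8829 × 3.4) = 557.22 N.

T ≈ 557 N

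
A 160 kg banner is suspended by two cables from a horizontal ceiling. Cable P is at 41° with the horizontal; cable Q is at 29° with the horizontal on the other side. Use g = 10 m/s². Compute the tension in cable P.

Weight W = 160 × 10 = 1600 N acts straight down.
Horizontal: T_P cos 41° = T_Q cos 29°  →  T_Q = 0.8629 T_P.
Vertical: T_P sin 41° + T_Q sin 29° = 1600.
Substituting the horizontal relation into the vertical equation gives 1.074 T_P = 1600, so T_P = 1489 N.

T_P ≈ 1490 N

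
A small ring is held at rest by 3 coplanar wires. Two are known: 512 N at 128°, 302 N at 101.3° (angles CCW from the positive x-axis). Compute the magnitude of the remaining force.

F ≈ 793 N

Sum the known components: ΣF_x = -374.4 N, ΣF_y = 699.6 N.
For equilibrium the remaining force must supply (−ΣF_x, −ΣF_y) = (374.4, -699.6) N.
Magnitude = √((374.4)² + (-699.6)²) = 793.5 N; direction = atan2(-699.6, 374.4) = 298.2°.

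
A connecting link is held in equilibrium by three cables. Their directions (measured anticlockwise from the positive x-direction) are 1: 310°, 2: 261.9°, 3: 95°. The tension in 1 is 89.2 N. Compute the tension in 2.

T_2 ≈ 226 N

Resolve: ΣF_x = 89.2 cos 310° + T_2 cos 261.9° + T_3 cos 95° = 0.
        ΣF_y = 89.2 sin 310° + T_2 sin 261.9° + T_3 sin 95° = 0.
The known terms sum to (57.34, -68.33) N, so -0.1409 T_2 − 0.0872 T_3 = -57.34 and -0.9900 T_2 + 0.9962 T_3 = 68.33.
Solving simultaneously: T_2 = 225.7 N, T_3 = 292.9 N.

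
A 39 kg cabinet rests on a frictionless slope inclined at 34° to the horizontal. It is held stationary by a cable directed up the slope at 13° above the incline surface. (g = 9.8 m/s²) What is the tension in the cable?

Take axes along and perpendicular to the incline. Weight components: W sin 34° = 213.7 N down-slope, W cos 34° = 316.9 N into the surface.
Along incline: T cos 13° = W sin 34° → T = 219.3 N.
Perpendicular: N = W cos 34° − T sin 13° = 267.5 N.

T ≈ 219 N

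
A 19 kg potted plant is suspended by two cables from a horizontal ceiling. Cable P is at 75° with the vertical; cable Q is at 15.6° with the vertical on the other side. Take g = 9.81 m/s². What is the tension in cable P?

Angles from the horizontal: cable P is 90° − 75° = 15°, cable Q is 90° − 15.6° = 74.4°.
Weight W = 19 × 9.81 = 186.4 N acts straight down.
Horizontal: T_P cos 15° = T_Q cos 74.4°  →  T_Q = 3.592 T_P.
Vertical: T_P sin 15° + T_Q sin 74.4° = 186.4.
Substituting the horizontal relation into the vertical equation gives 3.718 T_P = 186.4, so T_P = 50.13 N.

T_P ≈ 50.1 N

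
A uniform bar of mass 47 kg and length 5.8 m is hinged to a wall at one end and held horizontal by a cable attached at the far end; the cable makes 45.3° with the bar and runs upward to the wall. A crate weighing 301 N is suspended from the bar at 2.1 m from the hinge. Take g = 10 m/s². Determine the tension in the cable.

T ≈ 484 N

Take torques about the hinge: T sin 45.3° · 5.8 = 47×10×2.9 + 301×2.1 = 1995.1 N·m.
So T = 1995.1 / (0.7108 × 5.8) = 483.94 N.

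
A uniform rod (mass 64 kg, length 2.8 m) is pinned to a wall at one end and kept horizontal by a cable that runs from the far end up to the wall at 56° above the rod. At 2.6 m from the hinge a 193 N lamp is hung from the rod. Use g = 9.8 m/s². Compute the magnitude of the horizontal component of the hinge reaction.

H_x ≈ 332 N

Take torques about the hinge: T sin 56° · 2.8 = 64×9.8×1.4 + 193×2.6 = 1379.9 N·m.
So T = 1379.9 / (0.8290 × 2.8) = 594.44 N.
ΣF_x = 0: H_x = T cos 56° = 332.41 N.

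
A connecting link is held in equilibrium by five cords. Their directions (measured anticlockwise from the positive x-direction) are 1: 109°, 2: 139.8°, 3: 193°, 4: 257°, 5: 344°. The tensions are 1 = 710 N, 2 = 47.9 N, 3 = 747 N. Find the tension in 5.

T_5 ≈ 1090 N

Resolve: ΣF_x = 710 cos 109° + 47.9 cos 139.8° + 747 cos 193° + T_4 cos 257° + T_5 cos 344° = 0.
        ΣF_y = 710 sin 109° + 47.9 sin 139.8° + 747 sin 193° + T_4 sin 257° + T_5 sin 344° = 0.
The known terms sum to (-995.6, 534.2) N, so -0.2250 T_4 + 0.9613 T_5 = 995.6 and -0.9744 T_4 − 0.2756 T_5 = -534.2.
Solving simultaneously: T_4 = 239.4 N, T_5 = 1092 N.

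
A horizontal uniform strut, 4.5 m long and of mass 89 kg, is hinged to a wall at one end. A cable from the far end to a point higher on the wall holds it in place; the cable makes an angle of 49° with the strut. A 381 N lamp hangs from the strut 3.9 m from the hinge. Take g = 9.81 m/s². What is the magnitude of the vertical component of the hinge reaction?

Take torques about the hinge: T sin 49° · 4.5 = 89×9.81×2.25 + 381×3.9 = 3450.4 N·m.
So T = 3450.4 / (0.7547 × 4.5) = 1015.9 N.
ΣF_y = 0: H_y = (89×9.81 + 381) − T sin 49° = 1254.1 − 766.75 = 487.35 N.

|H_y| ≈ 487 N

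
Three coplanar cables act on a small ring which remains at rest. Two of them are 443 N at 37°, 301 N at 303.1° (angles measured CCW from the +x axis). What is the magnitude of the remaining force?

Sum the known components: ΣF_x = 518.2 N, ΣF_y = 14.45 N.
For equilibrium the remaining force must supply (−ΣF_x, −ΣF_y) = (-518.2, -14.45) N.
Magnitude = √((-518.2)² + (-14.45)²) = 518.4 N; direction = atan2(-14.45, -518.2) = 181.6°.

F ≈ 518 N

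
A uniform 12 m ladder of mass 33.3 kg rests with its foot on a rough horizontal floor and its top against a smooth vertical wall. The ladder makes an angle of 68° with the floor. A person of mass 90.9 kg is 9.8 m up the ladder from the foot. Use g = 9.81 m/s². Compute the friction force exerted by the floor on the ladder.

Torques about the foot: N_wall · 12 sin 68° = 33.3×9.81×6 cos 68° + 90.9×9.81×9.8 cos 68° → N_wall = 360.22 N.
ΣF_x = 0: f_floor = N_wall = 360.22 N.

f ≈ 360 N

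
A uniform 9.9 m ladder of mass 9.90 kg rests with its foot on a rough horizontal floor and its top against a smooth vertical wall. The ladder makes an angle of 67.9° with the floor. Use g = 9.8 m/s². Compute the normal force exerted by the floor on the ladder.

N_floor ≈ 97 N

ΣF_y = 0: N_floor = 9.90×9.8 = 97.02 N.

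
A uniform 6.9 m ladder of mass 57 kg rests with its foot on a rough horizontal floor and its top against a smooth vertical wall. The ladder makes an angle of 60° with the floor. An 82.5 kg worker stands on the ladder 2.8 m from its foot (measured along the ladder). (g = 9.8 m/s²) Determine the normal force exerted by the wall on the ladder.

N_wall ≈ 351 N

Torques about the foot: N_wall · 6.9 sin 60° = 57×9.8×3.45 cos 60° + 82.5×9.8×2.8 cos 60° → N_wall = 350.68 N.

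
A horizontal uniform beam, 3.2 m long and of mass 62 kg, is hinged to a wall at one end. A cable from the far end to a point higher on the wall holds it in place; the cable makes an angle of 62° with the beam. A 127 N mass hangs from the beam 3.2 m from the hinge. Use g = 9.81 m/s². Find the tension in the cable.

T ≈ 488 N

Take torques about the hinge: T sin 62° · 3.2 = 62×9.81×1.6 + 127×3.2 = 1379.6 N·m.
So T = 1379.6 / (0.8829 × 3.2) = 488.26 N.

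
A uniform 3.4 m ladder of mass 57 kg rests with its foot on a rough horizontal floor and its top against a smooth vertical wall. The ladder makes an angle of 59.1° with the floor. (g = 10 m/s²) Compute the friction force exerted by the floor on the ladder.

Torques about the foot: N_wall · 3.4 sin 59.1° = 57×10×1.7 cos 59.1° → N_wall = 170.57 N.
ΣF_x = 0: f_floor = N_wall = 170.57 N.

f ≈ 171 N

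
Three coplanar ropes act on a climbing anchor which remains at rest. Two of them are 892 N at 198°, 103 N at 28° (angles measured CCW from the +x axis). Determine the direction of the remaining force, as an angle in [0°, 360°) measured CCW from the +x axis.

Sum the known components: ΣF_x = -757.4 N, ΣF_y = -227.3 N.
For equilibrium the remaining force must supply (−ΣF_x, −ΣF_y) = (757.4, 227.3) N.
Magnitude = √((757.4)² + (227.3)²) = 790.8 N; direction = atan2(227.3, 757.4) = 16.7°.

θ ≈ 16.7°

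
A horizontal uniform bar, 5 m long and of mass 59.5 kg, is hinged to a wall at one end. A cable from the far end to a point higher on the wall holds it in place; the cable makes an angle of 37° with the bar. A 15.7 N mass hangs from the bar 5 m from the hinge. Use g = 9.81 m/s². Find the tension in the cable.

Take torques about the hinge: T sin 37° · 5 = 59.5×9.81×2.5 + 15.7×5 = 1537.7 N·m.
So T = 1537.7 / (0.6018 × 5) = 511.03 N.

T ≈ 511 N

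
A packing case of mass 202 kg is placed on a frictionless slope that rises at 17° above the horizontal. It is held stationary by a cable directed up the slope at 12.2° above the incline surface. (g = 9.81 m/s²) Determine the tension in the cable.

Take axes along and perpendicular to the incline. Weight components: W sin 17° = 579.4 N down-slope, W cos 17° = 1895 N into the surface.
Along incline: T cos 12.2° = W sin 17° → T = 592.8 N.
Perpendicular: N = W cos 17° − T sin 12.2° = 1770 N.

T ≈ 593 N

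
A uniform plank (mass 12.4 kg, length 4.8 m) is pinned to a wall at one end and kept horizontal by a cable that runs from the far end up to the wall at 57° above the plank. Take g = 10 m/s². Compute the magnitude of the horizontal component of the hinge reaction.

H_x ≈ 40.3 N

Take torques about the hinge: T sin 57° · 4.8 = 12.4×10×2.4 = 297.6 N·m.
So T = 297.6 / (0.8387 × 4.8) = 73.927 N.
ΣF_x = 0: H_x = T cos 57° = 40.263 N.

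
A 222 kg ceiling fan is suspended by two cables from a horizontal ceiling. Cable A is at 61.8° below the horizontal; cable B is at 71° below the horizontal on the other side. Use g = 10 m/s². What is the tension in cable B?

T_B ≈ 1430 N

Weight W = 222 × 10 = 2220 N acts straight down.
Horizontal: T_A cos 61.8° = T_B cos 71°  →  T_A = 0.689 T_B.
Vertical: T_A sin 61.8° + T_B sin 71° = 2220.
Substituting the horizontal relation into the vertical equation gives 1.553 T_B = 2220, so T_B = 1430 N.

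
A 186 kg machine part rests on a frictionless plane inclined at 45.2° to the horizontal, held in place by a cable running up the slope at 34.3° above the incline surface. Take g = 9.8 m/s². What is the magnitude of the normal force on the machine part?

N ≈ 402 N

Take axes along and perpendicular to the incline. Weight components: W sin 45.2° = 1293 N down-slope, W cos 45.2° = 1284 N into the surface.
Along incline: T cos 34.3° = W sin 45.2° → T = 1566 N.
Perpendicular: N = W cos 45.2° − T sin 34.3° = 402.1 N.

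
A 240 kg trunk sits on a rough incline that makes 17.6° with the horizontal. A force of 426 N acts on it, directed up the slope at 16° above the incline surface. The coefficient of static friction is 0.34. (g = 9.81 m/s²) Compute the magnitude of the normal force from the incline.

N ≈ 2130 N

Axes along / perpendicular to the incline. W sin 17.6° = 711.9 N down-slope; W cos 17.6° = 2244 N into the surface.
Perpendicular: N = W cos 17.6° − P sin 16° = 2244 − 117.4 = 2127 N.
Along incline: P cos 16° + f = W sin 17.6° (friction acts up-slope) → f = 711.9 − 409.5 = 302.4 N.
|f| = 302.4 N ≤ μN = 723.1 N, so the trunk is indeed static.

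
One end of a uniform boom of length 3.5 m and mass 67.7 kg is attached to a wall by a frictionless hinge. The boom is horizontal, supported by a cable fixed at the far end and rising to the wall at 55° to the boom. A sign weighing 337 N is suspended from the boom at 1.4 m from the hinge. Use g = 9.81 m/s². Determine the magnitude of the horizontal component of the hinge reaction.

H_x ≈ 327 N

Take torques about the hinge: T sin 55° · 3.5 = 67.7×9.81×1.75 + 337×1.4 = 1634 N·m.
So T = 1634 / (0.8192 × 3.5) = 569.94 N.
ΣF_x = 0: H_x = T cos 55° = 326.9 N.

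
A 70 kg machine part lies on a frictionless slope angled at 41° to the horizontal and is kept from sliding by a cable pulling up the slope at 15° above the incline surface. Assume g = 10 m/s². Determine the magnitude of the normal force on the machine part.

Take axes along and perpendicular to the incline. Weight components: W sin 41° = 459.2 N down-slope, W cos 41° = 528.3 N into the surface.
Along incline: T cos 15° = W sin 41° → T = 475.4 N.
Perpendicular: N = W cos 41° − T sin 15° = 405.2 N.

N ≈ 405 N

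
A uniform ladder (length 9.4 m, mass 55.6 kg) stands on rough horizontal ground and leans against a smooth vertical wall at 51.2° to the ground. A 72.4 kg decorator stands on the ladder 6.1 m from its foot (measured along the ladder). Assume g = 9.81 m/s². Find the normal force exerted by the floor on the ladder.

ΣF_y = 0: N_floor = 55.6×9.81 + 72.4×9.81 = 1255.7 N.

N_floor ≈ 1260 N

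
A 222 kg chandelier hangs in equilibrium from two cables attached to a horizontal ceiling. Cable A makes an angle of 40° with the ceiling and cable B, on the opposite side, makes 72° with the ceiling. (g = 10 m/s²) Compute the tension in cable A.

T_A ≈ 740 N

Weight W = 222 × 10 = 2220 N acts straight down.
Horizontal: T_A cos 40° = T_B cos 72°  →  T_B = 2.479 T_A.
Vertical: T_A sin 40° + T_B sin 72° = 2220.
Substituting the horizontal relation into the vertical equation gives 3 T_A = 2220, so T_A = 739.9 N.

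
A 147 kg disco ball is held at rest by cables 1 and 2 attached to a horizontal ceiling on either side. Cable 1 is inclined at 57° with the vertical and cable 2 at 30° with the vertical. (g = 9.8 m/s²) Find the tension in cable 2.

Angles from the horizontal: cable 1 is 90° − 57° = 33°, cable 2 is 90° − 30° = 60°.
Weight W = 147 × 9.8 = 1441 N acts straight down.
Horizontal: T_1 cos 33° = T_2 cos 60°  →  T_1 = 0.5962 T_2.
Vertical: T_1 sin 33° + T_2 sin 60° = 1441.
Substituting the horizontal relation into the vertical equation gives 1.191 T_2 = 1441, so T_2 = 1210 N.

T_2 ≈ 1210 N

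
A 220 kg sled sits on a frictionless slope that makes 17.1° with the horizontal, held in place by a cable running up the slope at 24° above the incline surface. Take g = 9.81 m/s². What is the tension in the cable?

T ≈ 695 N

Take axes along and perpendicular to the incline. Weight components: W sin 17.1° = 634.6 N down-slope, W cos 17.1° = 2063 N into the surface.
Along incline: T cos 24° = W sin 17.1° → T = 694.7 N.
Perpendicular: N = W cos 17.1° − T sin 24° = 1780 N.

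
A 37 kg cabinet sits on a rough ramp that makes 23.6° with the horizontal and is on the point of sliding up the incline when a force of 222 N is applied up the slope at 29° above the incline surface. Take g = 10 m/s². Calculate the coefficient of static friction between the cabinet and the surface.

μ ≈ 0.199

On the verge of sliding up the incline, friction is at its maximum μN and acts down the slope.
Perpendicular to incline: N = W cos 23.6° − P sin 29° = 339.1 − 107.6 = 231.4 N.
Along incline: P cos 29° − μN = W sin 23.6° → μ = −(W sin 23.6° − P cos 29°) / N = 0.1989.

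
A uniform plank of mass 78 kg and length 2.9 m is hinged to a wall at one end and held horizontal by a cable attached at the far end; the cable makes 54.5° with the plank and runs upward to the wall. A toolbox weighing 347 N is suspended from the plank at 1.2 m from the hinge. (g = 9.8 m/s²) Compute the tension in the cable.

T ≈ 646 N

Take torques about the hinge: T sin 54.5° · 2.9 = 78×9.8×1.45 + 347×1.2 = 1524.8 N·m.
So T = 1524.8 / (0.8141 × 2.9) = 645.84 N.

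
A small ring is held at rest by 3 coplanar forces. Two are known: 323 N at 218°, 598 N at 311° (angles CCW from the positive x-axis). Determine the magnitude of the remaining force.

Sum the known components: ΣF_x = 137.8 N, ΣF_y = -650.2 N.
For equilibrium the remaining force must supply (−ΣF_x, −ΣF_y) = (-137.8, 650.2) N.
Magnitude = √((-137.8)² + (650.2)²) = 664.6 N; direction = atan2(650.2, -137.8) = 102.0°.

F ≈ 665 N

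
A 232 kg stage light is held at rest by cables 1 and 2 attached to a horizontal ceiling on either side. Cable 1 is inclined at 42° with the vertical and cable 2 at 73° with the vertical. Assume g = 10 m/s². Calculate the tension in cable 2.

T_2 ≈ 1710 N

Angles from the horizontal: cable 1 is 90° − 42° = 48°, cable 2 is 90° − 73° = 17°.
Weight W = 232 × 10 = 2320 N acts straight down.
Horizontal: T_1 cos 48° = T_2 cos 17°  →  T_1 = 1.429 T_2.
Vertical: T_1 sin 48° + T_2 sin 17° = 2320.
Substituting the horizontal relation into the vertical equation gives 1.354 T_2 = 2320, so T_2 = 1713 N.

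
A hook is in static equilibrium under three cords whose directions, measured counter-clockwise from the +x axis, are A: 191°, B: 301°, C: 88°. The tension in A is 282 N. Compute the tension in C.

T_C ≈ 487 N

Resolve: ΣF_x = 282 cos 191° + T_B cos 301° + T_C cos 88° = 0.
        ΣF_y = 282 sin 191° + T_B sin 301° + T_C sin 88° = 0.
The known terms sum to (-276.8, -53.81) N, so 0.5150 T_B + 0.0349 T_C = 276.8 and -0.8572 T_B + 0.9994 T_C = 53.81.
Solving simultaneously: T_B = 504.5 N, T_C = 486.5 N.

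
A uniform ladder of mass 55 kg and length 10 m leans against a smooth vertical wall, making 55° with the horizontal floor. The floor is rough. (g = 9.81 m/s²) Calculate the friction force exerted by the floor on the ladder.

Torques about the foot: N_wall · 10 sin 55° = 55×9.81×5 cos 55° → N_wall = 188.9 N.
ΣF_x = 0: f_floor = N_wall = 188.9 N.

f ≈ 189 N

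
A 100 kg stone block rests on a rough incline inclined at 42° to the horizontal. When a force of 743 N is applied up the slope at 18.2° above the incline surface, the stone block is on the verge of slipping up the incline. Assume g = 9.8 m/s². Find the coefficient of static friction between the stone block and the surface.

μ ≈ 0.101

On the verge of sliding up the incline, friction is at its maximum μN and acts down the slope.
Perpendicular to incline: N = W cos 42° − P sin 18.2° = 728.3 − 232.1 = 496.2 N.
Along incline: P cos 18.2° − μN = W sin 42° → μ = −(W sin 42° − P cos 18.2°) / N = 0.1009.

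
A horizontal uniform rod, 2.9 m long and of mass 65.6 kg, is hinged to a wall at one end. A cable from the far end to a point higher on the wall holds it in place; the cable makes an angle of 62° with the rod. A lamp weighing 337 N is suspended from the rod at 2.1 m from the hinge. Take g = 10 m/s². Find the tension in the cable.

Take torques about the hinge: T sin 62° · 2.9 = 65.6×10×1.45 + 337×2.1 = 1658.9 N·m.
So T = 1658.9 / (0.8829 × 2.9) = 647.87 N.

T ≈ 648 N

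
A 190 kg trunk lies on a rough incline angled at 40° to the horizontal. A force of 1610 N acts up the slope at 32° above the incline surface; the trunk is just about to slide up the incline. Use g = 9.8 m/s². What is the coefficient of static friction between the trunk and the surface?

On the verge of sliding up the incline, friction is at its maximum μN and acts down the slope.
Perpendicular to incline: N = W cos 40° − P sin 32° = 1426 − 853.2 = 573.2 N.
Along incline: P cos 32° − μN = W sin 40° → μ = −(W sin 40° − P cos 32°) / N = 0.2939.

μ ≈ 0.294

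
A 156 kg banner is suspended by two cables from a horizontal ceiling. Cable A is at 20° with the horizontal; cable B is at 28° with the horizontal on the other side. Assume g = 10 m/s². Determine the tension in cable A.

Weight W = 156 × 10 = 1560 N acts straight down.
Horizontal: T_A cos 20° = T_B cos 28°  →  T_B = 1.064 T_A.
Vertical: T_A sin 20° + T_B sin 28° = 1560.
Substituting the horizontal relation into the vertical equation gives 0.8417 T_A = 1560, so T_A = 1853 N.

T_A ≈ 1850 N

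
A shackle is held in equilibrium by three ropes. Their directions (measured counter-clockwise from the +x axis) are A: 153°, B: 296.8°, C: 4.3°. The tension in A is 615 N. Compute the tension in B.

T_B ≈ 346 N

Resolve: ΣF_x = 615 cos 153° + T_B cos 296.8° + T_C cos 4.3° = 0.
        ΣF_y = 615 sin 153° + T_B sin 296.8° + T_C sin 4.3° = 0.
The known terms sum to (-548, 279.2) N, so 0.4509 T_B + 0.9972 T_C = 548 and -0.8926 T_B + 0.0750 T_C = -279.2.
Solving simultaneously: T_B = 345.8 N, T_C = 393.1 N.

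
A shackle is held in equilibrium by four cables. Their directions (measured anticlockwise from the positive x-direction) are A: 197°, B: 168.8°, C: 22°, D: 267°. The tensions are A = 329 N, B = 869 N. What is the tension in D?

T_D ≈ 557 N

Resolve: ΣF_x = 329 cos 197° + 869 cos 168.8° + T_C cos 22° + T_D cos 267° = 0.
        ΣF_y = 329 sin 197° + 869 sin 168.8° + T_C sin 22° + T_D sin 267° = 0.
The known terms sum to (-1167, 72.6) N, so 0.9272 T_C − 0.0523 T_D = 1167 and 0.3746 T_C − 0.9986 T_D = -72.6.
Solving simultaneously: T_C = 1290 N, T_D = 556.7 N.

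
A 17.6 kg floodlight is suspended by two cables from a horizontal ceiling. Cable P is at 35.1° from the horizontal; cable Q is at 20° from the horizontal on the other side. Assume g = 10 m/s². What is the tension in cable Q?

Weight W = 17.6 × 10 = 176 N acts straight down.
Horizontal: T_P cos 35.1° = T_Q cos 20°  →  T_P = 1.149 T_Q.
Vertical: T_P sin 35.1° + T_Q sin 20° = 176.
Substituting the horizontal relation into the vertical equation gives 1.002 T_Q = 176, so T_Q = 175.6 N.

T_Q ≈ 176 N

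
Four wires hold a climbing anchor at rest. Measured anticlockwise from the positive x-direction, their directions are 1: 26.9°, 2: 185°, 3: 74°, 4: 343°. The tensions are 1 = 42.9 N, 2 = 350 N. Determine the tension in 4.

T_4 ≈ 295 N

Resolve: ΣF_x = 42.9 cos 26.9° + 350 cos 185° + T_3 cos 74° + T_4 cos 343° = 0.
        ΣF_y = 42.9 sin 26.9° + 350 sin 185° + T_3 sin 74° + T_4 sin 343° = 0.
The known terms sum to (-310.4, -11.1) N, so 0.2756 T_3 + 0.9563 T_4 = 310.4 and 0.9613 T_3 − 0.2924 T_4 = 11.1.
Solving simultaneously: T_3 = 101.4 N, T_4 = 295.4 N.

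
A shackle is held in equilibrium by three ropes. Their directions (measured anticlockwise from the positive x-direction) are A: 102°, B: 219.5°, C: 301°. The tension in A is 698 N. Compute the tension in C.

Resolve: ΣF_x = 698 cos 102° + T_B cos 219.5° + T_C cos 301° = 0.
        ΣF_y = 698 sin 102° + T_B sin 219.5° + T_C sin 301° = 0.
The known terms sum to (-145.1, 682.7) N, so -0.7716 T_B + 0.5150 T_C = 145.1 and -0.6361 T_B − 0.8572 T_C = -682.7.
Solving simultaneously: T_B = 229.8 N, T_C = 626 N.

T_C ≈ 626 N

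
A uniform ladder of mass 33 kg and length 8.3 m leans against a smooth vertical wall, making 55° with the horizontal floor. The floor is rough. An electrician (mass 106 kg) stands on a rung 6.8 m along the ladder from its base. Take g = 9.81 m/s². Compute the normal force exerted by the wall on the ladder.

Torques about the foot: N_wall · 8.3 sin 55° = 33×9.81×4.15 cos 55° + 106×9.81×6.8 cos 55° → N_wall = 709.87 N.

N_wall ≈ 710 N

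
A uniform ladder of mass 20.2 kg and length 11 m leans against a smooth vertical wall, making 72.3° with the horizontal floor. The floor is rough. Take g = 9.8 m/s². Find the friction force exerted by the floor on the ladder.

Torques about the foot: N_wall · 11 sin 72.3° = 20.2×9.8×5.5 cos 72.3° → N_wall = 31.589 N.
ΣF_x = 0: f_floor = N_wall = 31.589 N.

f ≈ 31.6 N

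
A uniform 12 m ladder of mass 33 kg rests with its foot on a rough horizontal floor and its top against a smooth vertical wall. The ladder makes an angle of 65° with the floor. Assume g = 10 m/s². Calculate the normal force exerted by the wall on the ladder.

Torques about the foot: N_wall · 12 sin 65° = 33×10×6 cos 65° → N_wall = 76.941 N.

N_wall ≈ 76.9 N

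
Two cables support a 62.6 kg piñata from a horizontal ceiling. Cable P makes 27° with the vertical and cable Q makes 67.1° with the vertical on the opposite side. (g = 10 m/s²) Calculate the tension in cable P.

T_P ≈ 578 N

Angles from the horizontal: cable P is 90° − 27° = 63°, cable Q is 90° − 67.1° = 22.9°.
Weight W = 62.6 × 10 = 626 N acts straight down.
Horizontal: T_P cos 63° = T_Q cos 22.9°  →  T_Q = 0.4928 T_P.
Vertical: T_P sin 63° + T_Q sin 22.9° = 626.
Substituting the horizontal relation into the vertical equation gives 1.083 T_P = 626, so T_P = 578.1 N.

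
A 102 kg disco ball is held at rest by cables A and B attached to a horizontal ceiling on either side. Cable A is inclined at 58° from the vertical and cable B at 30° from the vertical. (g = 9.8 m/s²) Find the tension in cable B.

Angles from the horizontal: cable A is 90° − 58° = 32°, cable B is 90° − 30° = 60°.
Weight W = 102 × 9.8 = 999.6 N acts straight down.
Horizontal: T_A cos 32° = T_B cos 60°  →  T_A = 0.5896 T_B.
Vertical: T_A sin 32° + T_B sin 60° = 999.6.
Substituting the horizontal relation into the vertical equation gives 1.178 T_B = 999.6, so T_B = 848.2 N.

T_B ≈ 848 N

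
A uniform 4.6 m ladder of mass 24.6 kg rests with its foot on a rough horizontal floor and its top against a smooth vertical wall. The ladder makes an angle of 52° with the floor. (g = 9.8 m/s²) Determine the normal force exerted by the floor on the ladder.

N_floor ≈ 241 N

ΣF_y = 0: N_floor = 24.6×9.8 = 241.08 N.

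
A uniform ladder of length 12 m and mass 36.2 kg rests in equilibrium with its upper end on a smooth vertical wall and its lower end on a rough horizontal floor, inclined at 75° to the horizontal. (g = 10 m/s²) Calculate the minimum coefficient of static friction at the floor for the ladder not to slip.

ΣF_y = 0: N_floor = 36.2×10 = 362 N.
Torques about the foot: N_wall · 12 sin 75° = 36.2×10×6 cos 75° → N_wall = 48.499 N.
ΣF_x = 0: f_floor = N_wall = 48.499 N.
μ_min = f_floor / N_floor = 48.499 / 362 = 0.134.

μ_min ≈ 0.134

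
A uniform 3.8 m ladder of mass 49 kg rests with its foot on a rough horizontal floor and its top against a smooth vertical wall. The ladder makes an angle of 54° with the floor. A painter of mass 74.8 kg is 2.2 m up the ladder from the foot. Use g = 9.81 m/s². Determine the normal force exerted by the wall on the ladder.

Torques about the foot: N_wall · 3.8 sin 54° = 49×9.81×1.9 cos 54° + 74.8×9.81×2.2 cos 54° → N_wall = 483.27 N.

N_wall ≈ 483 N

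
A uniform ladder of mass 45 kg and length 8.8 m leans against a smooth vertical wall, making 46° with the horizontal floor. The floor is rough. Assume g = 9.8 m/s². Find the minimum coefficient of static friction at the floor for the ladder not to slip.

ΣF_y = 0: N_floor = 45×9.8 = 441 N.
Torques about the foot: N_wall · 8.8 sin 46° = 45×9.8×4.4 cos 46° → N_wall = 212.93 N.
ΣF_x = 0: f_floor = N_wall = 212.93 N.
μ_min = f_floor / N_floor = 212.93 / 441 = 0.4828.

μ_min ≈ 0.483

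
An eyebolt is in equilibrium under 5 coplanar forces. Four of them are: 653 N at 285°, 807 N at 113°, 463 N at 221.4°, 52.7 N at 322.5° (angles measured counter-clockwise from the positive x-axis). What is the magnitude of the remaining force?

Sum the known components: ΣF_x = -451.8 N, ΣF_y = -226.2 N.
For equilibrium the remaining force must supply (−ΣF_x, −ΣF_y) = (451.8, 226.2) N.
Magnitude = √((451.8)² + (226.2)²) = 505.3 N; direction = atan2(226.2, 451.8) = 26.6°.

F ≈ 505 N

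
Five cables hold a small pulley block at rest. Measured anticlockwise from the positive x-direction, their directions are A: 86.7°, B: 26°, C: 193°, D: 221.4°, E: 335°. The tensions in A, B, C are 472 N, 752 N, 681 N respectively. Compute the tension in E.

T_E ≈ 502 N

Resolve: ΣF_x = 472 cos 86.7° + 752 cos 26° + 681 cos 193° + T_D cos 221.4° + T_E cos 335° = 0.
        ΣF_y = 472 sin 86.7° + 752 sin 26° + 681 sin 193° + T_D sin 221.4° + T_E sin 335° = 0.
The known terms sum to (39.52, 647.7) N, so -0.7501 T_D + 0.9063 T_E = -39.52 and -0.6613 T_D − 0.4226 T_E = -647.7.
Solving simultaneously: T_D = 658.8 N, T_E = 501.7 N.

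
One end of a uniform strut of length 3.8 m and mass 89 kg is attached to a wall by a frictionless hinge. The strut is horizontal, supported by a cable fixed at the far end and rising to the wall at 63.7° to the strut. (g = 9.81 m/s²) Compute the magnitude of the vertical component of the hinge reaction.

Take torques about the hinge: T sin 63.7° · 3.8 = 89×9.81×1.9 = 1658.9 N·m.
So T = 1658.9 / (0.8965 × 3.8) = 486.95 N.
ΣF_y = 0: H_y = (89×9.81) − T sin 63.7° = 873.09 − 436.55 = 436.54 N.

|H_y| ≈ 437 N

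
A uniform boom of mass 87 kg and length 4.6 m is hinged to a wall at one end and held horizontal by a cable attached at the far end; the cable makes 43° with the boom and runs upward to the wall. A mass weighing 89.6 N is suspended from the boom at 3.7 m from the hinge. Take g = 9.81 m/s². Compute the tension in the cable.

Take torques about the hinge: T sin 43° · 4.6 = 87×9.81×2.3 + 89.6×3.7 = 2294.5 N·m.
So T = 2294.5 / (0.6820 × 4.6) = 731.39 N.

T ≈ 731 N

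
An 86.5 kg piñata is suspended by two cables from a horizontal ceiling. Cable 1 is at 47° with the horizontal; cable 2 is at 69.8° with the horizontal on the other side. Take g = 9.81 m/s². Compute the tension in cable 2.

T_2 ≈ 648 N

Weight W = 86.5 × 9.81 = 848.6 N acts straight down.
Horizontal: T_1 cos 47° = T_2 cos 69.8°  →  T_1 = 0.5063 T_2.
Vertical: T_1 sin 47° + T_2 sin 69.8° = 848.6.
Substituting the horizontal relation into the vertical equation gives 1.309 T_2 = 848.6, so T_2 = 648.4 N.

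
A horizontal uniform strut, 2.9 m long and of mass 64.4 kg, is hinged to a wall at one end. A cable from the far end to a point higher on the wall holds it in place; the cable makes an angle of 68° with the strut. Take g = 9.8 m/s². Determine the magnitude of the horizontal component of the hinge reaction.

H_x ≈ 127 N

Take torques about the hinge: T sin 68° · 2.9 = 64.4×9.8×1.45 = 915.12 N·m.
So T = 915.12 / (0.9272 × 2.9) = 340.34 N.
ΣF_x = 0: H_x = T cos 68° = 127.49 N.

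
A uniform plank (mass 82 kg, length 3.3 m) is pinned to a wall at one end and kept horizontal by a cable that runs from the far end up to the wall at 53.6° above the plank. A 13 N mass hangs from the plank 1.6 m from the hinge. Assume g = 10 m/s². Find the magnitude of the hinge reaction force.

Take torques about the hinge: T sin 53.6° · 3.3 = 82×10×1.65 + 13×1.6 = 1373.8 N·m.
So T = 1373.8 / (0.8049 × 3.3) = 517.21 N.
ΣF_x = 0: H_x = T cos 53.6° = 306.93 N.
ΣF_y = 0: H_y = (82×10 + 13) − T sin 53.6° = 833 − 416.3 = 416.7 N.
|H| = √(H_x² + H_y²) = √((306.93)² + (416.7)²) = 517.53 N.

|H| ≈ 518 N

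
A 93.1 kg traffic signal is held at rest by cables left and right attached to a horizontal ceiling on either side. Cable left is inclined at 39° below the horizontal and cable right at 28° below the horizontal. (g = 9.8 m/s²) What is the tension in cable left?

Weight W = 93.1 × 9.8 = 912.4 N acts straight down.
Horizontal: T_left cos 39° = T_right cos 28°  →  T_right = 0.8802 T_left.
Vertical: T_left sin 39° + T_right sin 28° = 912.4.
Substituting the horizontal relation into the vertical equation gives 1.043 T_left = 912.4, so T_left = 875.2 N.

T_left ≈ 875 N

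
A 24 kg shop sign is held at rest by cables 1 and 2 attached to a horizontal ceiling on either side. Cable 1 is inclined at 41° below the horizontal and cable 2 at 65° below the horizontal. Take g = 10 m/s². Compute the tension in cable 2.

T_2 ≈ 188 N

Weight W = 24 × 10 = 240 N acts straight down.
Horizontal: T_1 cos 41° = T_2 cos 65°  →  T_1 = 0.56 T_2.
Vertical: T_1 sin 41° + T_2 sin 65° = 240.
Substituting the horizontal relation into the vertical equation gives 1.274 T_2 = 240, so T_2 = 188.4 N.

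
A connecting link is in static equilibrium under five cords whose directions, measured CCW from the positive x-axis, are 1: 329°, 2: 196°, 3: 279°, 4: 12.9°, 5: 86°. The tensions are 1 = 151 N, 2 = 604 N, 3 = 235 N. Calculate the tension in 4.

Resolve: ΣF_x = 151 cos 329° + 604 cos 196° + 235 cos 279° + T_4 cos 12.9° + T_5 cos 86° = 0.
        ΣF_y = 151 sin 329° + 604 sin 196° + 235 sin 279° + T_4 sin 12.9° + T_5 sin 86° = 0.
The known terms sum to (-414.4, -476.4) N, so 0.9748 T_4 + 0.0698 T_5 = 414.4 and 0.2233 T_4 + 0.9976 T_5 = 476.4.
Solving simultaneously: T_4 = 397.3 N, T_5 = 388.6 N.

T_4 ≈ 397 N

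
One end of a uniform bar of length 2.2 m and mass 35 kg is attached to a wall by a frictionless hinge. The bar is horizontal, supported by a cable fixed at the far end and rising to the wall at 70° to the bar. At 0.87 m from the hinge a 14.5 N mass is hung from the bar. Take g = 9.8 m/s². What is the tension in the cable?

T ≈ 189 N

Take torques about the hinge: T sin 70° · 2.2 = 35×9.8×1.1 + 14.5×0.87 = 389.92 N·m.
So T = 389.92 / (0.9397 × 2.2) = 188.61 N.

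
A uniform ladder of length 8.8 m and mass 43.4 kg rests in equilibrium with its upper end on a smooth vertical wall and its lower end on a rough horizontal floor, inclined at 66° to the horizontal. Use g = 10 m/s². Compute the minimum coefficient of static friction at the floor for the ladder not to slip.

ΣF_y = 0: N_floor = 43.4×10 = 434 N.
Torques about the foot: N_wall · 8.8 sin 66° = 43.4×10×4.4 cos 66° → N_wall = 96.615 N.
ΣF_x = 0: f_floor = N_wall = 96.615 N.
μ_min = f_floor / N_floor = 96.615 / 434 = 0.2226.

μ_min ≈ 0.223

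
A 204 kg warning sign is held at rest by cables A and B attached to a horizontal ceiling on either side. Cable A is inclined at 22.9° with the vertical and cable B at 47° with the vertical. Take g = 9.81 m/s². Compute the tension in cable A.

Angles from the horizontal: cable A is 90° − 22.9° = 67.1°, cable B is 90° − 47° = 43°.
Weight W = 204 × 9.81 = 2001 N acts straight down.
Horizontal: T_A cos 67.1° = T_B cos 43°  →  T_B = 0.5321 T_A.
Vertical: T_A sin 67.1° + T_B sin 43° = 2001.
Substituting the horizontal relation into the vertical equation gives 1.284 T_A = 2001, so T_A = 1559 N.

T_A ≈ 1560 N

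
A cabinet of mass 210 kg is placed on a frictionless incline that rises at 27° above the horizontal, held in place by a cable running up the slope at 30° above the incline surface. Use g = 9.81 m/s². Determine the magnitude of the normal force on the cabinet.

Take axes along and perpendicular to the incline. Weight components: W sin 27° = 935.3 N down-slope, W cos 27° = 1836 N into the surface.
Along incline: T cos 30° = W sin 27° → T = 1080 N.
Perpendicular: N = W cos 27° − T sin 30° = 1296 N.

N ≈ 1300 N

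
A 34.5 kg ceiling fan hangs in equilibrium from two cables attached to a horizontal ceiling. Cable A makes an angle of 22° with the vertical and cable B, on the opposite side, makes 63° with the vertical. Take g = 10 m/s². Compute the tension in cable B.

Angles from the horizontal: cable A is 90° − 22° = 68°, cable B is 90° − 63° = 27°.
Weight W = 34.5 × 10 = 345 N acts straight down.
Horizontal: T_A cos 68° = T_B cos 27°  →  T_A = 2.379 T_B.
Vertical: T_A sin 68° + T_B sin 27° = 345.
Substituting the horizontal relation into the vertical equation gives 2.659 T_B = 345, so T_B = 129.7 N.

T_B ≈ 130 N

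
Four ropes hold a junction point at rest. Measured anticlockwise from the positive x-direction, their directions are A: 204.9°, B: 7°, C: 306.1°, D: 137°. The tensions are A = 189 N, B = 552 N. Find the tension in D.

Resolve: ΣF_x = 189 cos 204.9° + 552 cos 7° + T_C cos 306.1° + T_D cos 137° = 0.
        ΣF_y = 189 sin 204.9° + 552 sin 7° + T_C sin 306.1° + T_D sin 137° = 0.
The known terms sum to (376.5, -12.3) N, so 0.5892 T_C − 0.7314 T_D = -376.5 and -0.8080 T_C + 0.6820 T_D = 12.3.
Solving simultaneously: T_C = 1310 N, T_D = 1570 N.

T_D ≈ 1570 N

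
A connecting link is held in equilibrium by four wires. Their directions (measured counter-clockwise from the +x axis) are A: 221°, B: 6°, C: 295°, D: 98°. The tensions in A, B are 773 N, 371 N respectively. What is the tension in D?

Resolve: ΣF_x = 773 cos 221° + 371 cos 6° + T_C cos 295° + T_D cos 98° = 0.
        ΣF_y = 773 sin 221° + 371 sin 6° + T_C sin 295° + T_D sin 98° = 0.
The known terms sum to (-214.4, -468.4) N, so 0.4226 T_C − 0.1392 T_D = 214.4 and -0.9063 T_C + 0.9903 T_D = 468.4.
Solving simultaneously: T_C = 949.2 N, T_D = 1342 N.

T_D ≈ 1340 N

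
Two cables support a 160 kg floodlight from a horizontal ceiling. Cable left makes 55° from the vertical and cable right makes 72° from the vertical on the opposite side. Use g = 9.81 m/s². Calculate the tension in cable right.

T_right ≈ 1610 N

Angles from the horizontal: cable left is 90° − 55° = 35°, cable right is 90° − 72° = 18°.
Weight W = 160 × 9.81 = 1570 N acts straight down.
Horizontal: T_left cos 35° = T_right cos 18°  →  T_left = 1.161 T_right.
Vertical: T_left sin 35° + T_right sin 18° = 1570.
Substituting the horizontal relation into the vertical equation gives 0.975 T_right = 1570, so T_right = 1610 N.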